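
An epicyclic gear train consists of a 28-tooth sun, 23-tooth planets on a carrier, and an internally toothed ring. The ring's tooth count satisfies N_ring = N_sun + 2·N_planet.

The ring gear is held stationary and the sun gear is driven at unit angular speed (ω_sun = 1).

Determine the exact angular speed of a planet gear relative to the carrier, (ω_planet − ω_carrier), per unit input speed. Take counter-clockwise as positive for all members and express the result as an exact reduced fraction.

N_ring = 28 + 2·23 = 74
28(ω_s−ω_c) = −74(ω_r−ω_c),  ω_r=0, ω_s=1
28(1−ω_c) = −74(0−ω_c)  ⇒  102ω_c = 28  ⇒  ω_c = 14/51
sun–planet: 28·(1−14/51) = −23·(ω_p−ω_c)  ⇒  ω_p−ω_c = −(28/23)·(37/51) = -1036/1173

-1036/1173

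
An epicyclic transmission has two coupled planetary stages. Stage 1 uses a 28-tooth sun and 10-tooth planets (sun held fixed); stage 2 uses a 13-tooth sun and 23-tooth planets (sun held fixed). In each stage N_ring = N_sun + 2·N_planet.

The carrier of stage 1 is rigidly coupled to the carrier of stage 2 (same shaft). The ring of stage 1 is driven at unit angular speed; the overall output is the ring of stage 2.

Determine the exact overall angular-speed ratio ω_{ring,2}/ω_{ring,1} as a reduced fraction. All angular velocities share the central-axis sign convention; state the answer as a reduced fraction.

Stage 1: N_ring = 28 + 2·10 = 48
Stage 1: 28(ω_s−ω_c) = −48(ω_r−ω_c),  ω_s=0, ω_r=1
Stage 1: 28(0−ω_c) = −48(1−ω_c)  ⇒  76ω_c = 48  ⇒  ω_c = 12/19
  ⇒ ω_c¹/ω_r¹ = 12/19
Stage 2: N_ring = 13 + 2·23 = 59
Stage 2: 13(ω_s−ω_c) = −59(ω_r−ω_c),  ω_s=0, ω_c=1
Stage 2: ω_r = 1 − (13/59)(0−1) = 72/59
  ⇒ ω_r²/ω_c² = 72/59
Coupling ω_c² = ω_c¹ ⇒ overall = 12/19 × 72/59 = 864/1121

864/1121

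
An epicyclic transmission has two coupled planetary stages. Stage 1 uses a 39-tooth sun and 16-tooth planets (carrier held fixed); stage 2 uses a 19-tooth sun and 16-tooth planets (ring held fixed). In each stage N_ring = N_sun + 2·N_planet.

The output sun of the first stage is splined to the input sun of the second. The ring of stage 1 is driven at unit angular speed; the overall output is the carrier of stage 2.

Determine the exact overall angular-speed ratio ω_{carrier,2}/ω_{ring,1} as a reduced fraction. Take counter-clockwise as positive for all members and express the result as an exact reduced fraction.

Stage 1: N_ring = 39 + 2·16 = 71
Stage 1: 39(ω_s−ω_c) = −71(ω_r−ω_c),  ω_c=0, ω_r=1
Stage 1: ω_s = 0 − (71/39)(1−0) = -71/39
  ⇒ ω_s¹/ω_r¹ = -71/39
Stage 2: N_ring = 19 + 2·16 = 51
Stage 2: 19(ω_s−ω_c) = −51(ω_r−ω_c),  ω_r=0, ω_s=1
Stage 2: 19(1−ω_c) = −51(0−ω_c)  ⇒  70ω_c = 19  ⇒  ω_c = 19/70
  ⇒ ω_c²/ω_s² = 19/70
Coupling ω_s² = ω_s¹ ⇒ overall = -71/39 × 19/70 = -1349/2730

-1349/2730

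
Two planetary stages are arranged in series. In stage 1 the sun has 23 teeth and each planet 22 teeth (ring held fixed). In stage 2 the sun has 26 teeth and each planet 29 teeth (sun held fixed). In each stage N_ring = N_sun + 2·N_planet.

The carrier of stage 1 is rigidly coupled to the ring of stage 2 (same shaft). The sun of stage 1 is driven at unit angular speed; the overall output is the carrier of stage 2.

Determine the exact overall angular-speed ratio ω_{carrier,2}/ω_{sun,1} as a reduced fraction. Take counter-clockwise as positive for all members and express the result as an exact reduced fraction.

161/825

Stage 1: N_ring = 23 + 2·22 = 67
Stage 1: 23(ω_s−ω_c) = −67(ω_r−ω_c),  ω_r=0, ω_s=1
Stage 1: 23(1−ω_c) = −67(0−ω_c)  ⇒  90ω_c = 23  ⇒  ω_c = 23/90
  ⇒ ω_c¹/ω_s¹ = 23/90
Stage 2: N_ring = 26 + 2·29 = 84
Stage 2: 26(ω_s−ω_c) = −84(ω_r−ω_c),  ω_s=0, ω_r=1
Stage 2: 26(0−ω_c) = −84(1−ω_c)  ⇒  110ω_c = 84  ⇒  ω_c = 42/55
  ⇒ ω_c²/ω_r² = 42/55
Coupling ω_r² = ω_c¹ ⇒ overall = 23/90 × 42/55 = 161/825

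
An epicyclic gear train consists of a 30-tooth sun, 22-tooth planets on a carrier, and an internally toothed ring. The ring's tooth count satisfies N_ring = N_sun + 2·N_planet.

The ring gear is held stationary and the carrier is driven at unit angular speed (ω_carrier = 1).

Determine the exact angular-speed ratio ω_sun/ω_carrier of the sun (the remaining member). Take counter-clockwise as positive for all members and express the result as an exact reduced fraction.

52/15

N_ring = 30 + 2·22 = 74
30(ω_s−ω_c) = −74(ω_r−ω_c),  ω_r=0, ω_c=1
ω_s = 1 − (74/30)(0−1) = 52/15
ω_s/ω_c = 52/15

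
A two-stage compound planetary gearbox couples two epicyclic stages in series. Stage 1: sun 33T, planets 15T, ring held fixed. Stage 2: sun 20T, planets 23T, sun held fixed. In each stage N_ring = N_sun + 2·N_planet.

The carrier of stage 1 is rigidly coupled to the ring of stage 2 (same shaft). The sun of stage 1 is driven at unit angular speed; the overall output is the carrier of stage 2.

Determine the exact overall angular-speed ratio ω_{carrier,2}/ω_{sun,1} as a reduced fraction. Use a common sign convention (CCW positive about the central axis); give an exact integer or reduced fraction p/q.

363/1376

Stage 1: N_ring = 33 + 2·15 = 63
Stage 1: 33(ω_s−ω_c) = −63(ω_r−ω_c),  ω_r=0, ω_s=1
Stage 1: 33(1−ω_c) = −63(0−ω_c)  ⇒  96ω_c = 33  ⇒  ω_c = 11/32
  ⇒ ω_c¹/ω_s¹ = 11/32
Stage 2: N_ring = 20 + 2·23 = 66
Stage 2: 20(ω_s−ω_c) = −66(ω_r−ω_c),  ω_s=0, ω_r=1
Stage 2: 20(0−ω_c) = −66(1−ω_c)  ⇒  86ω_c = 66  ⇒  ω_c = 33/43
  ⇒ ω_c²/ω_r² = 33/43
Coupling ω_r² = ω_c¹ ⇒ overall = 11/32 × 33/43 = 363/1376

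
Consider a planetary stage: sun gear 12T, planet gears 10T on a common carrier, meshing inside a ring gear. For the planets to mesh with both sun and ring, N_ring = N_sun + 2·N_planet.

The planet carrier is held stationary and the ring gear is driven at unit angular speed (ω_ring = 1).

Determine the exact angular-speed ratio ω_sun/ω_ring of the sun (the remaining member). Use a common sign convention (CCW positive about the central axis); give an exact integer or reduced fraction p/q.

N_ring = 12 + 2·10 = 32
12(ω_s−ω_c) = −32(ω_r−ω_c),  ω_c=0, ω_r=1
ω_s = 0 − (32/12)(1−0) = -8/3
ω_s/ω_r = -8/3

-8/3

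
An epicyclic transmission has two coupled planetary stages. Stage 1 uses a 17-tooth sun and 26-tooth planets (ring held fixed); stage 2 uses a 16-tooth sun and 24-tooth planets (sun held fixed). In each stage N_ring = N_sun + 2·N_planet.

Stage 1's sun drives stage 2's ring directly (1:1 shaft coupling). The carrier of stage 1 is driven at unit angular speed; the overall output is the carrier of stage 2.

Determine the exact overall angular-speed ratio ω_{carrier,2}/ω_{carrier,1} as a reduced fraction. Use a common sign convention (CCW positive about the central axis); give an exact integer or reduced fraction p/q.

Stage 1: N_ring = 17 + 2·26 = 69
Stage 1: 17(ω_s−ω_c) = −69(ω_r−ω_c),  ω_r=0, ω_c=1
Stage 1: ω_s = 1 − (69/17)(0−1) = 86/17
  ⇒ ω_s¹/ω_c¹ = 86/17
Stage 2: N_ring = 16 + 2·24 = 64
Stage 2: 16(ω_s−ω_c) = −64(ω_r−ω_c),  ω_s=0, ω_r=1
Stage 2: 16(0−ω_c) = −64(1−ω_c)  ⇒  80ω_c = 64  ⇒  ω_c = 4/5
  ⇒ ω_c²/ω_r² = 4/5
Coupling ω_r² = ω_s¹ ⇒ overall = 86/17 × 4/5 = 344/85

344/85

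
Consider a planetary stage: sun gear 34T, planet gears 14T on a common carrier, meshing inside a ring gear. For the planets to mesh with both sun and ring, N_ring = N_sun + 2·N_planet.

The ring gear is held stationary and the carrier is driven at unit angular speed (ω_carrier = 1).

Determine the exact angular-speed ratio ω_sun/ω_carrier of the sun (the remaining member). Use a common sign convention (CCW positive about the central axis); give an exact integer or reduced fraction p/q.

N_ring = 34 + 2·14 = 62
34(ω_s−ω_c) = −62(ω_r−ω_c),  ω_r=0, ω_c=1
ω_s = 1 − (62/34)(0−1) = 48/17
ω_s/ω_c = 48/17

48/17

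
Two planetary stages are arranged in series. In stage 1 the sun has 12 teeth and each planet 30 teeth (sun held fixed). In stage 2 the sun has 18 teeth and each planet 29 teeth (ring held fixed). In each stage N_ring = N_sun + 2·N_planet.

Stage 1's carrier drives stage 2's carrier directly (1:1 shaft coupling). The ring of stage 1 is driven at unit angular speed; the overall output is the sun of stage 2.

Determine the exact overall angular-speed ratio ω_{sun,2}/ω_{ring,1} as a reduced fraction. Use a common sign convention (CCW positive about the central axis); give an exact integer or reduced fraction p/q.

Stage 1: N_ring = 12 + 2·30 = 72
Stage 1: 12(ω_s−ω_c) = −72(ω_r−ω_c),  ω_s=0, ω_r=1
Stage 1: 12(0−ω_c) = −72(1−ω_c)  ⇒  84ω_c = 72  ⇒  ω_c = 6/7
  ⇒ ω_c¹/ω_r¹ = 6/7
Stage 2: N_ring = 18 + 2·29 = 76
Stage 2: 18(ω_s−ω_c) = −76(ω_r−ω_c),  ω_r=0, ω_c=1
Stage 2: ω_s = 1 − (76/18)(0−1) = 47/9
  ⇒ ω_s²/ω_c² = 47/9
Coupling ω_c² = ω_c¹ ⇒ overall = 6/7 × 47/9 = 94/21

94/21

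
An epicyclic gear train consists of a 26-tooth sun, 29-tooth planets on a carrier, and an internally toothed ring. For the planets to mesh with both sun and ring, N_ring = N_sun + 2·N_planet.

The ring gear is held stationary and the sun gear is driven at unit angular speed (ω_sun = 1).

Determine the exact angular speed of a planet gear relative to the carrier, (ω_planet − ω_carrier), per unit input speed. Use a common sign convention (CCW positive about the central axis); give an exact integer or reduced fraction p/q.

N_ring = 26 + 2·29 = 84
26(ω_s−ω_c) = −84(ω_r−ω_c),  ω_r=0, ω_s=1
26(1−ω_c) = −84(0−ω_c)  ⇒  110ω_c = 26  ⇒  ω_c = 13/55
sun–planet: 26·(1−13/55) = −29·(ω_p−ω_c)  ⇒  ω_p−ω_c = −(26/29)·(42/55) = -1092/1595

-1092/1595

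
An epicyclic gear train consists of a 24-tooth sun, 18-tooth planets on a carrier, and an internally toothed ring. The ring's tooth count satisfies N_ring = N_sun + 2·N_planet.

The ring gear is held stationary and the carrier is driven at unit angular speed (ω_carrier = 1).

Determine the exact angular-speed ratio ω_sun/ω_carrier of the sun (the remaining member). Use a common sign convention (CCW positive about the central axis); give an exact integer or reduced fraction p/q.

N_ring = 24 + 2·18 = 60
24(ω_s−ω_c) = −60(ω_r−ω_c),  ω_r=0, ω_c=1
ω_s = 1 − (60/24)(0−1) = 7/2
ω_s/ω_c = 7/2

7/2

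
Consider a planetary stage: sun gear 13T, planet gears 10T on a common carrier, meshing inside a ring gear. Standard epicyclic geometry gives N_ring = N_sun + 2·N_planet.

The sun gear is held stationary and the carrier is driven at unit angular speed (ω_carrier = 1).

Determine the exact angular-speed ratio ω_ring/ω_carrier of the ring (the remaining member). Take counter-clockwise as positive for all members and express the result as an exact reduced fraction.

46/33

N_ring = 13 + 2·10 = 33
13(ω_s−ω_c) = −33(ω_r−ω_c),  ω_s=0, ω_c=1
ω_r = 1 − (13/33)(0−1) = 46/33
ω_r/ω_c = 46/33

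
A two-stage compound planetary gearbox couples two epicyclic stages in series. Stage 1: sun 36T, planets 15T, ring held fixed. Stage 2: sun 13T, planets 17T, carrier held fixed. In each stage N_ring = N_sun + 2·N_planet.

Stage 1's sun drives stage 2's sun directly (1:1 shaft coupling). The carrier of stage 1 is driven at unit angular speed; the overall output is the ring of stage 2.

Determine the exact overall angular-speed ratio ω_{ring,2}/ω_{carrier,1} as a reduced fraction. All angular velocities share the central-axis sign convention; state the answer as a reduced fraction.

-221/282

Stage 1: N_ring = 36 + 2·15 = 66
Stage 1: 36(ω_s−ω_c) = −66(ω_r−ω_c),  ω_r=0, ω_c=1
Stage 1: ω_s = 1 − (66/36)(0−1) = 17/6
  ⇒ ω_s¹/ω_c¹ = 17/6
Stage 2: N_ring = 13 + 2·17 = 47
Stage 2: 13(ω_s−ω_c) = −47(ω_r−ω_c),  ω_c=0, ω_s=1
Stage 2: ω_r = 0 − (13/47)(1−0) = -13/47
  ⇒ ω_r²/ω_s² = -13/47
Coupling ω_s² = ω_s¹ ⇒ overall = 17/6 × -13/47 = -221/282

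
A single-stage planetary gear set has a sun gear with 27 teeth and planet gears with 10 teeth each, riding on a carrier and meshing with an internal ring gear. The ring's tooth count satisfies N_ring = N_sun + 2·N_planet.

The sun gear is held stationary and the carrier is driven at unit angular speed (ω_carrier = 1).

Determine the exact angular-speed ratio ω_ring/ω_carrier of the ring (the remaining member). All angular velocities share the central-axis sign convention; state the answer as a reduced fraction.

74/47

N_ring = 27 + 2·10 = 47
27(ω_s−ω_c) = −47(ω_r−ω_c),  ω_s=0, ω_c=1
ω_r = 1 − (27/47)(0−1) = 74/47
ω_r/ω_c = 74/47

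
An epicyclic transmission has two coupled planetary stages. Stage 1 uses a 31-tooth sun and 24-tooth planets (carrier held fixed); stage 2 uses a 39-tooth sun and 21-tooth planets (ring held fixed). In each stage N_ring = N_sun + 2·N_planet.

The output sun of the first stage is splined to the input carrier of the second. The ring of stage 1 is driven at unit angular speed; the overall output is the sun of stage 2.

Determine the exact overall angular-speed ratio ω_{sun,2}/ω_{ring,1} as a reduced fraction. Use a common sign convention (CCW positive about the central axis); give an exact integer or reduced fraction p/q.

Stage 1: N_ring = 31 + 2·24 = 79
Stage 1: 31(ω_s−ω_c) = −79(ω_r−ω_c),  ω_c=0, ω_r=1
Stage 1: ω_s = 0 − (79/31)(1−0) = -79/31
  ⇒ ω_s¹/ω_r¹ = -79/31
Stage 2: N_ring = 39 + 2·21 = 81
Stage 2: 39(ω_s−ω_c) = −81(ω_r−ω_c),  ω_r=0, ω_c=1
Stage 2: ω_s = 1 − (81/39)(0−1) = 40/13
  ⇒ ω_s²/ω_c² = 40/13
Coupling ω_c² = ω_s¹ ⇒ overall = -79/31 × 40/13 = -3160/403

-3160/403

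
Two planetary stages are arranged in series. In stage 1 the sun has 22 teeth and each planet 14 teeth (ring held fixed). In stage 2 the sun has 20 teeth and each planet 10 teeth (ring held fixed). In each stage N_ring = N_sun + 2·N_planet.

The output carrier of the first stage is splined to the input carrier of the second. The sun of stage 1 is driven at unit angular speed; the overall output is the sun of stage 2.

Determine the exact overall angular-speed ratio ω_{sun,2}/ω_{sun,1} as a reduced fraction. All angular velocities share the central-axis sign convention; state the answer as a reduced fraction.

Stage 1: N_ring = 22 + 2·14 = 50
Stage 1: 22(ω_s−ω_c) = −50(ω_r−ω_c),  ω_r=0, ω_s=1
Stage 1: 22(1−ω_c) = −50(0−ω_c)  ⇒  72ω_c = 22  ⇒  ω_c = 11/36
  ⇒ ω_c¹/ω_s¹ = 11/36
Stage 2: N_ring = 20 + 2·10 = 40
Stage 2: 20(ω_s−ω_c) = −40(ω_r−ω_c),  ω_r=0, ω_c=1
Stage 2: ω_s = 1 − (40/20)(0−1) = 3
  ⇒ ω_s²/ω_c² = 3
Coupling ω_c² = ω_c¹ ⇒ overall = 11/36 × 3 = 11/12

11/12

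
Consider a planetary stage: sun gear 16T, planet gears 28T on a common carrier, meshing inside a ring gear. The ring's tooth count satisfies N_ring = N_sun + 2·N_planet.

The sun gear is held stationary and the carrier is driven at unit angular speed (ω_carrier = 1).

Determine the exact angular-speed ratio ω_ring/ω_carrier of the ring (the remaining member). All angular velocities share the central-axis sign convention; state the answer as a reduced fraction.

11/9

N_ring = 16 + 2·28 = 72
16(ω_s−ω_c) = −72(ω_r−ω_c),  ω_s=0, ω_c=1
ω_r = 1 − (16/72)(0−1) = 11/9
ω_r/ω_c = 11/9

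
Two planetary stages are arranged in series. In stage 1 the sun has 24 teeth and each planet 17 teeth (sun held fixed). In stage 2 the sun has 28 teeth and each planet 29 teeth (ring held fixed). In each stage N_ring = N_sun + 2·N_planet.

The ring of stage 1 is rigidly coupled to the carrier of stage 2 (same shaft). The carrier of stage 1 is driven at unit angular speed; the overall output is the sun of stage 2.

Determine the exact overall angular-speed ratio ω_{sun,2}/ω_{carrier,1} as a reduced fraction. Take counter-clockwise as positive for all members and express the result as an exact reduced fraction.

Stage 1: N_ring = 24 + 2·17 = 58
Stage 1: 24(ω_s−ω_c) = −58(ω_r−ω_c),  ω_s=0, ω_c=1
Stage 1: ω_r = 1 − (24/58)(0−1) = 41/29
  ⇒ ω_r¹/ω_c¹ = 41/29
Stage 2: N_ring = 28 + 2·29 = 86
Stage 2: 28(ω_s−ω_c) = −86(ω_r−ω_c),  ω_r=0, ω_c=1
Stage 2: ω_s = 1 − (86/28)(0−1) = 57/14
  ⇒ ω_s²/ω_c² = 57/14
Coupling ω_c² = ω_r¹ ⇒ overall = 41/29 × 57/14 = 2337/406

2337/406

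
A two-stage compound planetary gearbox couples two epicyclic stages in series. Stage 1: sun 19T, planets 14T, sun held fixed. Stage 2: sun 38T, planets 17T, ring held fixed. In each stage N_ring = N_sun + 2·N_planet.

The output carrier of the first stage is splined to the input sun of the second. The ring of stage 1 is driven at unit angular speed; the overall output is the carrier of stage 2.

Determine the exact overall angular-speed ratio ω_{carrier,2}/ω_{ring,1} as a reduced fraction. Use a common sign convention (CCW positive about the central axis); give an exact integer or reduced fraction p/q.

893/3630

Stage 1: N_ring = 19 + 2·14 = 47
Stage 1: 19(ω_s−ω_c) = −47(ω_r−ω_c),  ω_s=0, ω_r=1
Stage 1: 19(0−ω_c) = −47(1−ω_c)  ⇒  66ω_c = 47  ⇒  ω_c = 47/66
  ⇒ ω_c¹/ω_r¹ = 47/66
Stage 2: N_ring = 38 + 2·17 = 72
Stage 2: 38(ω_s−ω_c) = −72(ω_r−ω_c),  ω_r=0, ω_s=1
Stage 2: 38(1−ω_c) = −72(0−ω_c)  ⇒  110ω_c = 38  ⇒  ω_c = 19/55
  ⇒ ω_c²/ω_s² = 19/55
Coupling ω_s² = ω_c¹ ⇒ overall = 47/66 × 19/55 = 893/3630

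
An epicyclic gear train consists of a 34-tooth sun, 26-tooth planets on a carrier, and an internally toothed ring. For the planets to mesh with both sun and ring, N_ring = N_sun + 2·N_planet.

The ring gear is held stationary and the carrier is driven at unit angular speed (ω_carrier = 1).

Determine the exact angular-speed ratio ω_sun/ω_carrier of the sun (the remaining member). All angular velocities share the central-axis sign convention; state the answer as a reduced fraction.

60/17

N_ring = 34 + 2·26 = 86
34(ω_s−ω_c) = −86(ω_r−ω_c),  ω_r=0, ω_c=1
ω_s = 1 − (86/34)(0−1) = 60/17
ω_s/ω_c = 60/17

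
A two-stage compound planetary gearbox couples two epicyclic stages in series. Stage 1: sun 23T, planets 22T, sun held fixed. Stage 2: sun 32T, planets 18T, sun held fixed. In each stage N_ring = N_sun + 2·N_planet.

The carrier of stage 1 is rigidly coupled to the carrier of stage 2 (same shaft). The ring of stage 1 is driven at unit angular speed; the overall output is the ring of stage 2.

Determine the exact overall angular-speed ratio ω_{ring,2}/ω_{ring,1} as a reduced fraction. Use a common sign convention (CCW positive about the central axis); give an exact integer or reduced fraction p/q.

Stage 1: N_ring = 23 + 2·22 = 67
Stage 1: 23(ω_s−ω_c) = −67(ω_r−ω_c),  ω_s=0, ω_r=1
Stage 1: 23(0−ω_c) = −67(1−ω_c)  ⇒  90ω_c = 67  ⇒  ω_c = 67/90
  ⇒ ω_c¹/ω_r¹ = 67/90
Stage 2: N_ring = 32 + 2·18 = 68
Stage 2: 32(ω_s−ω_c) = −68(ω_r−ω_c),  ω_s=0, ω_c=1
Stage 2: ω_r = 1 − (32/68)(0−1) = 25/17
  ⇒ ω_r²/ω_c² = 25/17
Coupling ω_c² = ω_c¹ ⇒ overall = 67/90 × 25/17 = 335/306

335/306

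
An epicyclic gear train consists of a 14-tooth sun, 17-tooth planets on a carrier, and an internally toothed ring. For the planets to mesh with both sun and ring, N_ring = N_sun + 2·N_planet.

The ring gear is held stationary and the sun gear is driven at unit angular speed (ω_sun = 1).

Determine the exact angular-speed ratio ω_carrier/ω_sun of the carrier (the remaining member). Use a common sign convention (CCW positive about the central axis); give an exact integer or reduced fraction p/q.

N_ring = 14 + 2·17 = 48
14(ω_s−ω_c) = −48(ω_r−ω_c),  ω_r=0, ω_s=1
14(1−ω_c) = −48(0−ω_c)  ⇒  62ω_c = 14  ⇒  ω_c = 7/31
ω_c/ω_s = 7/31

7/31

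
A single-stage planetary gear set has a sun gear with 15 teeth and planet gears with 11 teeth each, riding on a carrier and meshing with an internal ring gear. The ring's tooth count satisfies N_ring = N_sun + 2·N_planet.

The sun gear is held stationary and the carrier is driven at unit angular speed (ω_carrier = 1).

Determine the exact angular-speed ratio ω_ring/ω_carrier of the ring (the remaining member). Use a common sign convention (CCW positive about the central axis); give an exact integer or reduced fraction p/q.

N_ring = 15 + 2·11 = 37
15(ω_s−ω_c) = −37(ω_r−ω_c),  ω_s=0, ω_c=1
ω_r = 1 − (15/37)(0−1) = 52/37
ω_r/ω_c = 52/37

52/37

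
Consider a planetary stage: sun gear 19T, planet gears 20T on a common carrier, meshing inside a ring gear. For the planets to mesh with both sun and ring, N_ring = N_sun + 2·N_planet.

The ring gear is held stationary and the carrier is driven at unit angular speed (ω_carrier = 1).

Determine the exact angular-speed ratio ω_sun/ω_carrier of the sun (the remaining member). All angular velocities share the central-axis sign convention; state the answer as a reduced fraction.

78/19

N_ring = 19 + 2·20 = 59
19(ω_s−ω_c) = −59(ω_r−ω_c),  ω_r=0, ω_c=1
ω_s = 1 − (59/19)(0−1) = 78/19
ω_s/ω_c = 78/19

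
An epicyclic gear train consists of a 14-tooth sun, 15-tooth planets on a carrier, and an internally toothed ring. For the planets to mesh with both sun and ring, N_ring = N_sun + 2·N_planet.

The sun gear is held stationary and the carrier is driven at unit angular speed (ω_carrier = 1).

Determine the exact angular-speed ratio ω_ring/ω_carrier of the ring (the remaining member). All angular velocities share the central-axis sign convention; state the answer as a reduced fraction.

29/22

N_ring = 14 + 2·15 = 44
14(ω_s−ω_c) = −44(ω_r−ω_c),  ω_s=0, ω_c=1
ω_r = 1 − (14/44)(0−1) = 29/22
ω_r/ω_c = 29/22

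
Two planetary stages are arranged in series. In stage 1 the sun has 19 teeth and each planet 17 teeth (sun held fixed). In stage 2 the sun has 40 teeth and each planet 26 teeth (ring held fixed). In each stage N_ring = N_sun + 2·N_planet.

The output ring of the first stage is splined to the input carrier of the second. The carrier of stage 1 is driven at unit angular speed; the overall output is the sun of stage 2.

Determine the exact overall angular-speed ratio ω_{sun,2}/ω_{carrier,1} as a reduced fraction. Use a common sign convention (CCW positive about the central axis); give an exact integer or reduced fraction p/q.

1188/265

Stage 1: N_ring = 19 + 2·17 = 53
Stage 1: 19(ω_s−ω_c) = −53(ω_r−ω_c),  ω_s=0, ω_c=1
Stage 1: ω_r = 1 − (19/53)(0−1) = 72/53
  ⇒ ω_r¹/ω_c¹ = 72/53
Stage 2: N_ring = 40 + 2·26 = 92
Stage 2: 40(ω_s−ω_c) = −92(ω_r−ω_c),  ω_r=0, ω_c=1
Stage 2: ω_s = 1 − (92/40)(0−1) = 33/10
  ⇒ ω_s²/ω_c² = 33/10
Coupling ω_c² = ω_r¹ ⇒ overall = 72/53 × 33/10 = 1188/265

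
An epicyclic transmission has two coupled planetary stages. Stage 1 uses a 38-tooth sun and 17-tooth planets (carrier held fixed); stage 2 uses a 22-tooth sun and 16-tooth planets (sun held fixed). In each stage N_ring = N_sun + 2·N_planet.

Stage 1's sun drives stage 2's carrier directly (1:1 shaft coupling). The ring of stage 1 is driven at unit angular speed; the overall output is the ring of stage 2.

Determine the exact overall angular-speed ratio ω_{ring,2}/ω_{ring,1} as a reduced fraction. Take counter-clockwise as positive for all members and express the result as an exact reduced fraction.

Stage 1: N_ring = 38 + 2·17 = 72
Stage 1: 38(ω_s−ω_c) = −72(ω_r−ω_c),  ω_c=0, ω_r=1
Stage 1: ω_s = 0 − (72/38)(1−0) = -36/19
  ⇒ ω_s¹/ω_r¹ = -36/19
Stage 2: N_ring = 22 + 2·16 = 54
Stage 2: 22(ω_s−ω_c) = −54(ω_r−ω_c),  ω_s=0, ω_c=1
Stage 2: ω_r = 1 − (22/54)(0−1) = 38/27
  ⇒ ω_r²/ω_c² = 38/27
Coupling ω_c² = ω_s¹ ⇒ overall = -36/19 × 38/27 = -8/3

-8/3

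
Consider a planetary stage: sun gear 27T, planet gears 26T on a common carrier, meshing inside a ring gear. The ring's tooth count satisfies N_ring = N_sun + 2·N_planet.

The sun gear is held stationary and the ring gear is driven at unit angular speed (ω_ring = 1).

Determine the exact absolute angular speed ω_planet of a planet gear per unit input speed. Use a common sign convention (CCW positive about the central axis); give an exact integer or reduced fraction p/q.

79/52

N_ring = 27 + 2·26 = 79
27(ω_s−ω_c) = −79(ω_r−ω_c),  ω_s=0, ω_r=1
27(0−ω_c) = −79(1−ω_c)  ⇒  106ω_c = 79  ⇒  ω_c = 79/106
sun–planet: 27·(0−79/106) = −26·(ω_p−ω_c)  ⇒  ω_p−ω_c = −(27/26)·(-79/106) = 2133/2756
ω_p = 79/106 + 2133/2756 = 79/52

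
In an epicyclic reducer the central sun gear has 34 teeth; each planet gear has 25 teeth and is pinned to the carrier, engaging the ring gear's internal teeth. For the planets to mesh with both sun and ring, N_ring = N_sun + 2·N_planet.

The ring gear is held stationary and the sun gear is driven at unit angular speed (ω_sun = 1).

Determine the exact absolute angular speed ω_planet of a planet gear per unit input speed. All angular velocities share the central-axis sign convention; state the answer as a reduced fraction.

N_ring = 34 + 2·25 = 84
34(ω_s−ω_c) = −84(ω_r−ω_c),  ω_r=0, ω_s=1
34(1−ω_c) = −84(0−ω_c)  ⇒  118ω_c = 34  ⇒  ω_c = 17/59
sun–planet: 34·(1−17/59) = −25·(ω_p−ω_c)  ⇒  ω_p−ω_c = −(34/25)·(42/59) = -1428/1475
ω_p = 17/59 − 1428/1475 = -17/25

-17/25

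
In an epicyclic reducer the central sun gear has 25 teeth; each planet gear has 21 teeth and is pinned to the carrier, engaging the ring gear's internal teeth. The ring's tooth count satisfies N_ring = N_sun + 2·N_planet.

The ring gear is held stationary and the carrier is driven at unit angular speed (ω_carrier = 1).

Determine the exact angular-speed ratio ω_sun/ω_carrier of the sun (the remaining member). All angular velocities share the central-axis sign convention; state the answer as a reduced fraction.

N_ring = 25 + 2·21 = 67
25(ω_s−ω_c) = −67(ω_r−ω_c),  ω_r=0, ω_c=1
ω_s = 1 − (67/25)(0−1) = 92/25
ω_s/ω_c = 92/25

92/25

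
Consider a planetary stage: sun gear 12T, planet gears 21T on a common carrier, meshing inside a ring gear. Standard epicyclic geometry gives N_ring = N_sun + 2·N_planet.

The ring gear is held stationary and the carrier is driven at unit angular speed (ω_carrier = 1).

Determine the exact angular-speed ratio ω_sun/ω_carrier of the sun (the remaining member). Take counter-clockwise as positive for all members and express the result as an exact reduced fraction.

11/2

N_ring = 12 + 2·21 = 54
12(ω_s−ω_c) = −54(ω_r−ω_c),  ω_r=0, ω_c=1
ω_s = 1 − (54/12)(0−1) = 11/2
ω_s/ω_c = 11/2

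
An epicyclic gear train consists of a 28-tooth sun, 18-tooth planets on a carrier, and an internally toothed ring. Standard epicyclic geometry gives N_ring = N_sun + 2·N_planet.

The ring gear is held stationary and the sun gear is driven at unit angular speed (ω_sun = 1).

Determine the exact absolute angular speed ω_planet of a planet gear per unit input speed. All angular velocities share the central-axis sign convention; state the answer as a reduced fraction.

-7/9

N_ring = 28 + 2·18 = 64
28(ω_s−ω_c) = −64(ω_r−ω_c),  ω_r=0, ω_s=1
28(1−ω_c) = −64(0−ω_c)  ⇒  92ω_c = 28  ⇒  ω_c = 7/23
sun–planet: 28·(1−7/23) = −18·(ω_p−ω_c)  ⇒  ω_p−ω_c = −(28/18)·(16/23) = -224/207
ω_p = 7/23 − 224/207 = -7/9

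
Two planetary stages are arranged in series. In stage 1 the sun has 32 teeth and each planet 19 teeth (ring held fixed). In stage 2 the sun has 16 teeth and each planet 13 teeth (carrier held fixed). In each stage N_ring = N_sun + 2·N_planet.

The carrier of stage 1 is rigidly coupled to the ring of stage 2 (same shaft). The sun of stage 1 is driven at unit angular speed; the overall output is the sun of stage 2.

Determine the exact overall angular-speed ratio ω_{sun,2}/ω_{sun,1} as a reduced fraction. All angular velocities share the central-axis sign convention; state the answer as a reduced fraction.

Stage 1: N_ring = 32 + 2·19 = 70
Stage 1: 32(ω_s−ω_c) = −70(ω_r−ω_c),  ω_r=0, ω_s=1
Stage 1: 32(1−ω_c) = −70(0−ω_c)  ⇒  102ω_c = 32  ⇒  ω_c = 16/51
  ⇒ ω_c¹/ω_s¹ = 16/51
Stage 2: N_ring = 16 + 2·13 = 42
Stage 2: 16(ω_s−ω_c) = −42(ω_r−ω_c),  ω_c=0, ω_r=1
Stage 2: ω_s = 0 − (42/16)(1−0) = -21/8
  ⇒ ω_s²/ω_r² = -21/8
Coupling ω_r² = ω_c¹ ⇒ overall = 16/51 × -21/8 = -14/17

-14/17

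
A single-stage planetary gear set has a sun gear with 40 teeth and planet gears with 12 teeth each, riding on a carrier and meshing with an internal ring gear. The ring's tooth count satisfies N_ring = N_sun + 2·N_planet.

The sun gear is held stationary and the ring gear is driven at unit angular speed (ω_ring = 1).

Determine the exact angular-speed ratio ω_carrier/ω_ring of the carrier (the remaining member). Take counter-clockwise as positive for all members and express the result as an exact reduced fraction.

N_ring = 40 + 2·12 = 64
40(ω_s−ω_c) = −64(ω_r−ω_c),  ω_s=0, ω_r=1
40(0−ω_c) = −64(1−ω_c)  ⇒  104ω_c = 64  ⇒  ω_c = 8/13
ω_c/ω_r = 8/13

8/13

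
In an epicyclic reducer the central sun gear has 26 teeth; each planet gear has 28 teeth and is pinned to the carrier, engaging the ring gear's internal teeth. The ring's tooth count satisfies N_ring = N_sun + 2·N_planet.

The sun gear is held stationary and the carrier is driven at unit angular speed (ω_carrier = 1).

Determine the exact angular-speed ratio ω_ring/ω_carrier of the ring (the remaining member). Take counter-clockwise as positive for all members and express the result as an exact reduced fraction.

54/41

N_ring = 26 + 2·28 = 82
26(ω_s−ω_c) = −82(ω_r−ω_c),  ω_s=0, ω_c=1
ω_r = 1 − (26/82)(0−1) = 54/41
ω_r/ω_c = 54/41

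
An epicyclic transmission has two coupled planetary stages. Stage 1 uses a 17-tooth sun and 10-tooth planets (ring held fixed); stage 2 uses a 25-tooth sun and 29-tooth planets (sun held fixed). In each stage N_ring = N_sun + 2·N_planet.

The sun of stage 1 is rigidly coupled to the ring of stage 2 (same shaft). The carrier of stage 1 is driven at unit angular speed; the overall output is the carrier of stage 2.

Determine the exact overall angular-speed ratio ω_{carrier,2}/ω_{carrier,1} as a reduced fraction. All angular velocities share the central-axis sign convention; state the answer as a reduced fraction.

Stage 1: N_ring = 17 + 2·10 = 37
Stage 1: 17(ω_s−ω_c) = −37(ω_r−ω_c),  ω_r=0, ω_c=1
Stage 1: ω_s = 1 − (37/17)(0−1) = 54/17
  ⇒ ω_s¹/ω_c¹ = 54/17
Stage 2: N_ring = 25 + 2·29 = 83
Stage 2: 25(ω_s−ω_c) = −83(ω_r−ω_c),  ω_s=0, ω_r=1
Stage 2: 25(0−ω_c) = −83(1−ω_c)  ⇒  108ω_c = 83  ⇒  ω_c = 83/108
  ⇒ ω_c²/ω_r² = 83/108
Coupling ω_r² = ω_s¹ ⇒ overall = 54/17 × 83/108 = 83/34

83/34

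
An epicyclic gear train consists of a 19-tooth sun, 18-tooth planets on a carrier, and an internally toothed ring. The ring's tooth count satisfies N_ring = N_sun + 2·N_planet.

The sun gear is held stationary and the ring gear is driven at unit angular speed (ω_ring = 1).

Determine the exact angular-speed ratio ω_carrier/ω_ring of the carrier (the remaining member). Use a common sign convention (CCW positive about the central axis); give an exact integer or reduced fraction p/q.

55/74

N_ring = 19 + 2·18 = 55
19(ω_s−ω_c) = −55(ω_r−ω_c),  ω_s=0, ω_r=1
19(0−ω_c) = −55(1−ω_c)  ⇒  74ω_c = 55  ⇒  ω_c = 55/74
ω_c/ω_r = 55/74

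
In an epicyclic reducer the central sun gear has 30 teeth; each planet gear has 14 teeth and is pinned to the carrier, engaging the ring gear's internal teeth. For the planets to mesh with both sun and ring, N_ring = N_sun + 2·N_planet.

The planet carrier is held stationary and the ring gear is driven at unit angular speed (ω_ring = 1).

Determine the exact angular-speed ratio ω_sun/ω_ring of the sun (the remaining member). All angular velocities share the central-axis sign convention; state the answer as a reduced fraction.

N_ring = 30 + 2·14 = 58
30(ω_s−ω_c) = −58(ω_r−ω_c),  ω_c=0, ω_r=1
ω_s = 0 − (58/30)(1−0) = -29/15
ω_s/ω_r = -29/15

-29/15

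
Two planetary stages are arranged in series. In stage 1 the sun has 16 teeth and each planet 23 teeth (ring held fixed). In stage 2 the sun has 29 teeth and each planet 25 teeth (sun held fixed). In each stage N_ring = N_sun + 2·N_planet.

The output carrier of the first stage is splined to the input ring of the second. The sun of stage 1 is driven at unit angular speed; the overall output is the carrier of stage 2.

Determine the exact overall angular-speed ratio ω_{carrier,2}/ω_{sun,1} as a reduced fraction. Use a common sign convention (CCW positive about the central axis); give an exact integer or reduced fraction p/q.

158/1053

Stage 1: N_ring = 16 + 2·23 = 62
Stage 1: 16(ω_s−ω_c) = −62(ω_r−ω_c),  ω_r=0, ω_s=1
Stage 1: 16(1−ω_c) = −62(0−ω_c)  ⇒  78ω_c = 16  ⇒  ω_c = 8/39
  ⇒ ω_c¹/ω_s¹ = 8/39
Stage 2: N_ring = 29 + 2·25 = 79
Stage 2: 29(ω_s−ω_c) = −79(ω_r−ω_c),  ω_s=0, ω_r=1
Stage 2: 29(0−ω_c) = −79(1−ω_c)  ⇒  108ω_c = 79  ⇒  ω_c = 79/108
  ⇒ ω_c²/ω_r² = 79/108
Coupling ω_r² = ω_c¹ ⇒ overall = 8/39 × 79/108 = 158/1053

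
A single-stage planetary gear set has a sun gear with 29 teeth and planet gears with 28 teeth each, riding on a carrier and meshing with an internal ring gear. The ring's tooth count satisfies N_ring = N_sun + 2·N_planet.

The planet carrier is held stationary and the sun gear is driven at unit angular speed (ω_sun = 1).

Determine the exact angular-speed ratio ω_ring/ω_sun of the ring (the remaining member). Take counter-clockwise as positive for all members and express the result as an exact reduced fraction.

N_ring = 29 + 2·28 = 85
29(ω_s−ω_c) = −85(ω_r−ω_c),  ω_c=0, ω_s=1
ω_r = 0 − (29/85)(1−0) = -29/85
ω_r/ω_s = -29/85

-29/85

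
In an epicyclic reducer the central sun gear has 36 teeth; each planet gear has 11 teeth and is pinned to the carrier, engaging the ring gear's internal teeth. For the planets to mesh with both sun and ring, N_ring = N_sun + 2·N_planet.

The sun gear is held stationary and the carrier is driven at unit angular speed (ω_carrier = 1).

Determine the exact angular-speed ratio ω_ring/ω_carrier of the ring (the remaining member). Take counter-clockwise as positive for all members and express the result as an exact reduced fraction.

47/29

N_ring = 36 + 2·11 = 58
36(ω_s−ω_c) = −58(ω_r−ω_c),  ω_s=0, ω_c=1
ω_r = 1 − (36/58)(0−1) = 47/29
ω_r/ω_c = 47/29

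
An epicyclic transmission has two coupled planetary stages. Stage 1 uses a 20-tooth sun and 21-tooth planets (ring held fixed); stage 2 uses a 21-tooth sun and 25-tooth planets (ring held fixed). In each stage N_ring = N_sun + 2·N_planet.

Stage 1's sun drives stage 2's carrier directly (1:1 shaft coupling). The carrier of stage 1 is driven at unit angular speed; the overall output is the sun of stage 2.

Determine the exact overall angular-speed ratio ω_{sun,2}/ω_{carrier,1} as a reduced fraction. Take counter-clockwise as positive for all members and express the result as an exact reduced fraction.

1886/105

Stage 1: N_ring = 20 + 2·21 = 62
Stage 1: 20(ω_s−ω_c) = −62(ω_r−ω_c),  ω_r=0, ω_c=1
Stage 1: ω_s = 1 − (62/20)(0−1) = 41/10
  ⇒ ω_s¹/ω_c¹ = 41/10
Stage 2: N_ring = 21 + 2·25 = 71
Stage 2: 21(ω_s−ω_c) = −71(ω_r−ω_c),  ω_r=0, ω_c=1
Stage 2: ω_s = 1 − (71/21)(0−1) = 92/21
  ⇒ ω_s²/ω_c² = 92/21
Coupling ω_c² = ω_s¹ ⇒ overall = 41/10 × 92/21 = 1886/105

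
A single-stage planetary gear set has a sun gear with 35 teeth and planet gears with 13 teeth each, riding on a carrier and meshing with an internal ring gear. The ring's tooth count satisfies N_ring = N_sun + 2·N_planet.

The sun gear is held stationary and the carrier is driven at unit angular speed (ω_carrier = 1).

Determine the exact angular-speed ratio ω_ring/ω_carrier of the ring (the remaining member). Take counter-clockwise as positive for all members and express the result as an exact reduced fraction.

96/61

N_ring = 35 + 2·13 = 61
35(ω_s−ω_c) = −61(ω_r−ω_c),  ω_s=0, ω_c=1
ω_r = 1 − (35/61)(0−1) = 96/61
ω_r/ω_c = 96/61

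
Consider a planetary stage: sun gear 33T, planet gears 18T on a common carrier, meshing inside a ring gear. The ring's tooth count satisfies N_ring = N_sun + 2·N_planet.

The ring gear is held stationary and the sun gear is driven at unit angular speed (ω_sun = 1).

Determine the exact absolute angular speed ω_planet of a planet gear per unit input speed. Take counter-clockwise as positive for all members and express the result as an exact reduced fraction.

-11/12

N_ring = 33 + 2·18 = 69
33(ω_s−ω_c) = −69(ω_r−ω_c),  ω_r=0, ω_s=1
33(1−ω_c) = −69(0−ω_c)  ⇒  102ω_c = 33  ⇒  ω_c = 11/34
sun–planet: 33·(1−11/34) = −18·(ω_p−ω_c)  ⇒  ω_p−ω_c = −(33/18)·(23/34) = -253/204
ω_p = 11/34 − 253/204 = -11/12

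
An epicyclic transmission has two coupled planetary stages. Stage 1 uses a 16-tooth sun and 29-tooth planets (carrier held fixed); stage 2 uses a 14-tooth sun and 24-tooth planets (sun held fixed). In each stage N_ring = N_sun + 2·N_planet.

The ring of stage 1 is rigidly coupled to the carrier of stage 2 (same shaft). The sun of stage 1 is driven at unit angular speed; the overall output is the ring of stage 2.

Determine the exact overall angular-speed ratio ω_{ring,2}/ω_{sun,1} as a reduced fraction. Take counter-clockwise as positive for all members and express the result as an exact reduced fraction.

Stage 1: N_ring = 16 + 2·29 = 74
Stage 1: 16(ω_s−ω_c) = −74(ω_r−ω_c),  ω_c=0, ω_s=1
Stage 1: ω_r = 0 − (16/74)(1−0) = -8/37
  ⇒ ω_r¹/ω_s¹ = -8/37
Stage 2: N_ring = 14 + 2·24 = 62
Stage 2: 14(ω_s−ω_c) = −62(ω_r−ω_c),  ω_s=0, ω_c=1
Stage 2: ω_r = 1 − (14/62)(0−1) = 38/31
  ⇒ ω_r²/ω_c² = 38/31
Coupling ω_c² = ω_r¹ ⇒ overall = -8/37 × 38/31 = -304/1147

-304/1147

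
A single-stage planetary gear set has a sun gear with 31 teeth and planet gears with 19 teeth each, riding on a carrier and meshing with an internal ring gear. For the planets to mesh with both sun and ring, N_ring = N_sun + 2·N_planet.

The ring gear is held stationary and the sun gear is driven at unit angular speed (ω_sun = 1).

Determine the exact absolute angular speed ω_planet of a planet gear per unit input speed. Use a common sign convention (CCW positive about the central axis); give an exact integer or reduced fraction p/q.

-31/38

N_ring = 31 + 2·19 = 69
31(ω_s−ω_c) = −69(ω_r−ω_c),  ω_r=0, ω_s=1
31(1−ω_c) = −69(0−ω_c)  ⇒  100ω_c = 31  ⇒  ω_c = 31/100
sun–planet: 31·(1−31/100) = −19·(ω_p−ω_c)  ⇒  ω_p−ω_c = −(31/19)·(69/100) = -2139/1900
ω_p = 31/100 − 2139/1900 = -31/38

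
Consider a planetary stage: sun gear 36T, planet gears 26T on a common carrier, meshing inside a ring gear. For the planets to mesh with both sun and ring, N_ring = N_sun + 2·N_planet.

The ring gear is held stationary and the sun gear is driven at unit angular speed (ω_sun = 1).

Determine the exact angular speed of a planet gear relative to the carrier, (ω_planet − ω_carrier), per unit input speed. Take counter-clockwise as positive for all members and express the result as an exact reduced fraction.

N_ring = 36 + 2·26 = 88
36(ω_s−ω_c) = −88(ω_r−ω_c),  ω_r=0, ω_s=1
36(1−ω_c) = −88(0−ω_c)  ⇒  124ω_c = 36  ⇒  ω_c = 9/31
sun–planet: 36·(1−9/31) = −26·(ω_p−ω_c)  ⇒  ω_p−ω_c = −(36/26)·(22/31) = -396/403

-396/403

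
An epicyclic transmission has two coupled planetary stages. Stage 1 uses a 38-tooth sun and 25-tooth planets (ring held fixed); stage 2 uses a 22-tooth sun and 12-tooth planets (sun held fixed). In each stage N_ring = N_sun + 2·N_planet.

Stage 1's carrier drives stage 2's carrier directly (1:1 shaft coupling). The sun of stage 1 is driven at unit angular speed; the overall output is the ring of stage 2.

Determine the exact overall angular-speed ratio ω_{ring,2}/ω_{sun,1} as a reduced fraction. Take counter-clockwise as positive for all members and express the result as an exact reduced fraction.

Stage 1: N_ring = 38 + 2·25 = 88
Stage 1: 38(ω_s−ω_c) = −88(ω_r−ω_c),  ω_r=0, ω_s=1
Stage 1: 38(1−ω_c) = −88(0−ω_c)  ⇒  126ω_c = 38  ⇒  ω_c = 19/63
  ⇒ ω_c¹/ω_s¹ = 19/63
Stage 2: N_ring = 22 + 2·12 = 46
Stage 2: 22(ω_s−ω_c) = −46(ω_r−ω_c),  ω_s=0, ω_c=1
Stage 2: ω_r = 1 − (22/46)(0−1) = 34/23
  ⇒ ω_r²/ω_c² = 34/23
Coupling ω_c² = ω_c¹ ⇒ overall = 19/63 × 34/23 = 646/1449

646/1449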